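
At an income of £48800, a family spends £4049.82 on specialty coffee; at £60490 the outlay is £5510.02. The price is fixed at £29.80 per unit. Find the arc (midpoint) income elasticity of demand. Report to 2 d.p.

1.43

With a constant price, Q₁ = 4049.82/29.80 = 135.900 and Q₂ = 5510.02/29.80 = 184.900 (equivalently, work directly with expenditure since P cancels).
Midpoint %ΔQ = (5510.02 − 4049.82)/4779.92 = 0.30549; midpoint %ΔI = (60490 − 48800)/54645 = 0.21393.
η = 0.30549 / 0.21393 = 1.43.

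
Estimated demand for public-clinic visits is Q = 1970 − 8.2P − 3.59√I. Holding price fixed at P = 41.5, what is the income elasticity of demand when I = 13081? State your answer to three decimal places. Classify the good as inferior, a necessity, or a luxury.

-0.168 (inferior good)

At P = 41.5, I = 13081: Q = 1219.104.
Holding P constant, ∂Q/∂I = -3.59/(2√I) = -0.0156944.
η_I = (∂Q/∂I)·(I/Q) = -0.0156944 × (13081/1219.104) = -0.168.
Since η < 0, this is an inferior good.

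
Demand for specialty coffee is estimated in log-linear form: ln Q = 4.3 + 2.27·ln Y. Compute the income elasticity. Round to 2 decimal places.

2.27

In a log-linear demand, the coefficient on ln Y is the income elasticity.
So η = 2.27.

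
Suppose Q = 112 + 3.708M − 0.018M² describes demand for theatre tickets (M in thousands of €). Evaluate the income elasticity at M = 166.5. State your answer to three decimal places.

-1.652

At M = 166.5: Q = 230.3815.
dQ/dM = 3.708 − 0.036M = -2.28600.
η = (dQ/dM)·(M/Q) = -2.28600 × (166.5/230.3815) = -1.652.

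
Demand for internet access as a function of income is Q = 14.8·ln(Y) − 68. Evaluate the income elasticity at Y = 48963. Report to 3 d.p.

0.161

At Y = 48963: Q = 91.823.
dQ/dY = 14.8/Y = 0.000302269 at this income.
η = (dQ/dY)·(Y/Q) = 0.000302269 × (48963/91.823) = 0.161.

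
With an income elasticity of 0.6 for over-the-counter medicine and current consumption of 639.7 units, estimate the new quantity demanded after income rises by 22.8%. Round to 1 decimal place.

727.2

%ΔQ ≈ η × %ΔI = 0.6 × 22.8% = 13.68%.
New Q ≈ 639.7 × (1 + 0.1368) = 727.2.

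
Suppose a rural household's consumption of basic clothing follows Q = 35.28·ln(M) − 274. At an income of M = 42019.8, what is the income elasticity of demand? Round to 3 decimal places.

0.347

At M = 42019.8: Q = 101.587.
dQ/dM = 35.28/M = 0.000839604 at this income.
η = (dQ/dM)·(M/Q) = 0.000839604 × (42019.8/101.587) = 0.347.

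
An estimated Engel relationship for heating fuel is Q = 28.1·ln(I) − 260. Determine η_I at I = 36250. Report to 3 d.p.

0.803

At I = 36250: Q = 34.999.
dQ/dI = 28.1/I = 0.000775172 at this income.
η = (dQ/dI)·(I/Q) = 0.000775172 × (36250/34.999) = 0.803.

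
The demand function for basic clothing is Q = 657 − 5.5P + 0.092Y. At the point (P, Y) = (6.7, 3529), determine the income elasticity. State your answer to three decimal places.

0.344

At P = 6.7, Y = 3529: Q = 944.818.
Holding P constant, ∂Q/∂Y = 0.092.
η_Y = (∂Q/∂Y)·(Y/Q) = 0.092 × (3529/944.818) = 0.344.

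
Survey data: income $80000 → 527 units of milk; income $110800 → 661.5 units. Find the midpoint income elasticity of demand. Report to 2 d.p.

ΔQ = 661.5 − 527 = 134.5; midpoint Q̄ = (527 + 661.5)/2 = 594.25.
ΔI = 110800 − 80000 = 30800; midpoint Ī = (80000 + 110800)/2 = 95400.
η = (ΔQ/Q̄) ÷ (ΔI/Ī) = (134.5/594.25) ÷ (30800/95400) = 0.70.

0.70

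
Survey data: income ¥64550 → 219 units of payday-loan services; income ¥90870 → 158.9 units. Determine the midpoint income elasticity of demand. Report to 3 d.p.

ΔQ = 158.9 − 219 = -60.1; midpoint Q̄ = (219 + 158.9)/2 = 188.95.
ΔI = 90870 − 64550 = 26320; midpoint Ī = (64550 + 90870)/2 = 77710.
η = (ΔQ/Q̄) ÷ (ΔI/Ī) = (-60.1/188.95) ÷ (26320/77710) = -0.939.

-0.939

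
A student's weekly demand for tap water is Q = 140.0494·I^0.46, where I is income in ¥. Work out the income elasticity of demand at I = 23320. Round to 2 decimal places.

For Q = A·I^β the income elasticity is constant and equal to β.
Here β = 0.46, so η = 0.46.

0.46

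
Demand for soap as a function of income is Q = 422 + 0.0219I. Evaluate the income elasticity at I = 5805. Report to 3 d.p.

At I = 5805: Q = 549.130.
dQ/dI = 0.0219.
η = (dQ/dI)·(I/Q) = 0.0219 × (5805/549.130) = 0.232.

0.232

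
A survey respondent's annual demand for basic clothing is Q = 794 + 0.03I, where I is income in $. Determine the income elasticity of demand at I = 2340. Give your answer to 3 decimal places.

At I = 2340: Q = 864.200.
dQ/dI = 0.03.
η = (dQ/dI)·(I/Q) = 0.03 × (2340/864.200) = 0.081.

0.081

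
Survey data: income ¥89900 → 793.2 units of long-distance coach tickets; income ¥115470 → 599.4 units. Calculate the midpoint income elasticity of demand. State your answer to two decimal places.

ΔQ = 599.4 − 793.2 = -193.8; midpoint Q̄ = (793.2 + 599.4)/2 = 696.3.
ΔI = 115470 − 89900 = 25570; midpoint Ī = (89900 + 115470)/2 = 102685.
η = (ΔQ/Q̄) ÷ (ΔI/Ī) = (-193.8/696.3) ÷ (25570/102685) = -1.12.

-1.12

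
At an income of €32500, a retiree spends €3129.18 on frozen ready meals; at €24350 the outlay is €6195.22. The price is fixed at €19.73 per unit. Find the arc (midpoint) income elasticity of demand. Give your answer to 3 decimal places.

With a constant price, Q₁ = 3129.18/19.73 = 158.600 and Q₂ = 6195.22/19.73 = 314.000 (equivalently, work directly with expenditure since P cancels).
Midpoint %ΔQ = (6195.22 − 3129.18)/4662.20 = 0.65764; midpoint %ΔI = (24350 − 32500)/28425 = -0.28672.
η = 0.65764 / -0.28672 = -2.294.

-2.294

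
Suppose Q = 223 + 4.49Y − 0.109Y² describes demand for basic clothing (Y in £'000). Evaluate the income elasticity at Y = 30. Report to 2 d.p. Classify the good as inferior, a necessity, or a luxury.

-0.24 (inferior good)

At Y = 30: Q = 259.6000.
dQ/dY = 4.49 − 0.218Y = -2.05000.
η = (dQ/dY)·(Y/Q) = -2.05000 × (30/259.6000) = -0.24.
η < 0 ⇒ inferior good.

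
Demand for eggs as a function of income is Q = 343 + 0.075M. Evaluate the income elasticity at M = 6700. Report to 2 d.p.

At M = 6700: Q = 845.500.
dQ/dM = 0.075.
η = (dQ/dM)·(M/Q) = 0.075 × (6700/845.500) = 0.59.

0.59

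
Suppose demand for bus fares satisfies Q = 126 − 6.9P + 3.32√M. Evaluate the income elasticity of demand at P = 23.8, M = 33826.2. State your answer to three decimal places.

0.533

At P = 23.8, M = 33826.2: Q = 572.391.
Holding P constant, ∂Q/∂M = 3.32/(2√M) = 0.00902571.
η_M = (∂Q/∂M)·(M/Q) = 0.00902571 × (33826.2/572.391) = 0.533.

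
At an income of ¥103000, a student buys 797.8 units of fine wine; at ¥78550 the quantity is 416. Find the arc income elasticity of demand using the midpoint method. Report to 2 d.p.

ΔQ = 416 − 797.8 = -381.8; midpoint Q̄ = (797.8 + 416)/2 = 606.9.
ΔI = 78550 − 103000 = -24450; midpoint Ī = (103000 + 78550)/2 = 90775.
η = (ΔQ/Q̄) ÷ (ΔI/Ī) = (-381.8/606.9) ÷ (-24450/90775) = 2.34.

2.34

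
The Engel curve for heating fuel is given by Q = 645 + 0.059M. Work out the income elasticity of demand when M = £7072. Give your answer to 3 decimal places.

At M = 7072: Q = 1062.248.
dQ/dM = 0.059.
η = (dQ/dM)·(M/Q) = 0.059 × (7072/1062.248) = 0.393.

0.393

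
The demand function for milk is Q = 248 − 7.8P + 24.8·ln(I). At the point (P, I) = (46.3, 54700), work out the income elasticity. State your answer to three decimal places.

0.158

At P = 46.3, I = 54700: Q = 157.419.
Holding P constant, ∂Q/∂I = 24.8/I = 0.000453382.
η_I = (∂Q/∂I)·(I/Q) = 0.000453382 × (54700/157.419) = 0.158.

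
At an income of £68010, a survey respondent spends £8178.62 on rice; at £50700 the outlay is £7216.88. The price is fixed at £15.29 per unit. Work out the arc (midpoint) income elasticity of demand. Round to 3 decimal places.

0.428

With a constant price, Q₁ = 8178.62/15.29 = 534.900 and Q₂ = 7216.88/15.29 = 472.000 (equivalently, work directly with expenditure since P cancels).
Midpoint %ΔQ = (7216.88 − 8178.62)/7697.75 = -0.12494; midpoint %ΔI = (50700 − 68010)/59355 = -0.29164.
η = -0.12494 / -0.29164 = 0.428.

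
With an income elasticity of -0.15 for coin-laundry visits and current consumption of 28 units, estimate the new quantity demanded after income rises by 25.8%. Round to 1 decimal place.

%ΔQ ≈ η × %ΔI = -0.15 × 25.8% = -3.87%.
New Q ≈ 28 × (1 − 0.0387) = 26.9.

26.9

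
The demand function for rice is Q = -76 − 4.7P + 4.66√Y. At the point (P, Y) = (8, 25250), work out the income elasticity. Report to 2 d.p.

0.59

At P = 8, Y = 25250: Q = 626.886.
Holding P constant, ∂Q/∂Y = 4.66/(2√Y) = 0.0146631.
η_Y = (∂Q/∂Y)·(Y/Q) = 0.0146631 × (25250/626.886) = 0.59.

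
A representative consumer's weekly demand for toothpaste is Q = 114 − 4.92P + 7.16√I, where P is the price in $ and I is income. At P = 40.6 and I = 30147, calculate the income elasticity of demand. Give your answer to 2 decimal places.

At P = 40.6, I = 30147: Q = 1157.431.
Holding P constant, ∂Q/∂I = 7.16/(2√I) = 0.0206187.
η_I = (∂Q/∂I)·(I/Q) = 0.0206187 × (30147/1157.431) = 0.54.

0.54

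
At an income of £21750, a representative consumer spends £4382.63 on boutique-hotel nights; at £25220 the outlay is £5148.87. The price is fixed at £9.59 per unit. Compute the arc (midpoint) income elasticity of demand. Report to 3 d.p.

With a constant price, Q₁ = 4382.63/9.59 = 457.000 and Q₂ = 5148.87/9.59 = 536.900 (equivalently, work directly with expenditure since P cancels).
Midpoint %ΔQ = (5148.87 − 4382.63)/4765.75 = 0.16078; midpoint %ΔI = (25220 − 21750)/23485 = 0.14775.
η = 0.16078 / 0.14775 = 1.088.

1.088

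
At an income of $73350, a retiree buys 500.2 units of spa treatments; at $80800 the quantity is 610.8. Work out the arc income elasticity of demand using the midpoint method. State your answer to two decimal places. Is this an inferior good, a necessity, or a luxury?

2.06 (luxury)

ΔQ = 610.8 − 500.2 = 110.6; midpoint Q̄ = (500.2 + 610.8)/2 = 555.5.
ΔI = 80800 − 73350 = 7450; midpoint Ī = (73350 + 80800)/2 = 77075.
η = (ΔQ/Q̄) ÷ (ΔI/Ī) = (110.6/555.5) ÷ (7450/77075) = 2.06.
η > 1 ⇒ luxury.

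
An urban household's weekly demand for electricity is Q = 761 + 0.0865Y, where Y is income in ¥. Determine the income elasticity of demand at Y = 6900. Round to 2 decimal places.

0.44

At Y = 6900: Q = 1357.850.
dQ/dY = 0.0865.
η = (dQ/dY)·(Y/Q) = 0.0865 × (6900/1357.850) = 0.44.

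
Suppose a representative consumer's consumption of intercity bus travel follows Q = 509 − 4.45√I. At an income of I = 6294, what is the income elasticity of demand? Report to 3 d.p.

-1.132

At I = 6294: Q = 155.960.
dQ/dI = -4.45/(2√I) = -0.0280457 at this income.
η = (dQ/dI)·(I/Q) = -0.0280457 × (6294/155.960) = -1.132.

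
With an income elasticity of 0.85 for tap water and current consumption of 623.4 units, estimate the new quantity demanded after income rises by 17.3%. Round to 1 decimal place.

%ΔQ ≈ η × %ΔI = 0.85 × 17.3% = 14.705%.
New Q ≈ 623.4 × (1 + 0.14705) = 715.1.

715.1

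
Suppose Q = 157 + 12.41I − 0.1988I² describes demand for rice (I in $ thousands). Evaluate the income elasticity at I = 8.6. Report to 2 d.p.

0.31

At I = 8.6: Q = 249.0228.
dQ/dI = 12.41 − 0.3976I = 8.99064.
η = (dQ/dI)·(I/Q) = 8.99064 × (8.6/249.0228) = 0.31.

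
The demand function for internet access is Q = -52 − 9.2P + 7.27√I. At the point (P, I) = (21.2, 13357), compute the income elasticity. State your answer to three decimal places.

At P = 21.2, I = 13357: Q = 593.172.
Holding P constant, ∂Q/∂I = 7.27/(2√I) = 0.0314521.
η_I = (∂Q/∂I)·(I/Q) = 0.0314521 × (13357/593.172) = 0.708.

0.708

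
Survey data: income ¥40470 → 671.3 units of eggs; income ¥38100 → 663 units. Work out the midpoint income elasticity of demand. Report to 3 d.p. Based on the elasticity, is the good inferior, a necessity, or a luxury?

ΔQ = 663 − 671.3 = -8.3; midpoint Q̄ = (671.3 + 663)/2 = 667.15.
ΔI = 38100 − 40470 = -2370; midpoint Ī = (40470 + 38100)/2 = 39285.
η = (ΔQ/Q̄) ÷ (ΔI/Ī) = (-8.3/667.15) ÷ (-2370/39285) = 0.206.
0 < η < 1 ⇒ necessity.

0.206 (necessity)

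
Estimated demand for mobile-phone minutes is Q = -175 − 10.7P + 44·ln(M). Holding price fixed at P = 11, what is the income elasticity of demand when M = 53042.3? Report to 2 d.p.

0.24

At P = 11, M = 53042.3: Q = 185.969.
Holding P constant, ∂Q/∂M = 44/M = 0.000829527.
η_M = (∂Q/∂M)·(M/Q) = 0.000829527 × (53042.3/185.969) = 0.24.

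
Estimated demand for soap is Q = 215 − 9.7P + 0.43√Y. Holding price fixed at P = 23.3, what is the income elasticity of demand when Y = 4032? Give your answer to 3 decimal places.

0.838

At P = 23.3, Y = 4032: Q = 16.294.
Holding P constant, ∂Q/∂Y = 0.43/(2√Y) = 0.00338593.
η_Y = (∂Q/∂Y)·(Y/Q) = 0.00338593 × (4032/16.294) = 0.838.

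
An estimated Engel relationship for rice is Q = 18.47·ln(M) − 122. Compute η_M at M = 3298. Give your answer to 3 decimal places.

0.669

At M = 3298: Q = 27.627.
dQ/dM = 18.47/M = 0.00560036 at this income.
η = (dQ/dM)·(M/Q) = 0.00560036 × (3298/27.627) = 0.669.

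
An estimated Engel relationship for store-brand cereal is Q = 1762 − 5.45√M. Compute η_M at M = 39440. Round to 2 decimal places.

At M = 39440: Q = 679.657.
dQ/dM = -5.45/(2√M) = -0.0137214 at this income.
η = (dQ/dM)·(M/Q) = -0.0137214 × (39440/679.657) = -0.80.

-0.80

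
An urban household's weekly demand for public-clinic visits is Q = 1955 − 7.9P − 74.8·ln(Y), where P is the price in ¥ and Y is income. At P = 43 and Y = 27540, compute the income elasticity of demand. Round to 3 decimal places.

At P = 43, Y = 27540: Q = 850.590.
Holding P constant, ∂Q/∂Y = -74.8/Y = -0.00271605.
η_Y = (∂Q/∂Y)·(Y/Q) = -0.00271605 × (27540/850.590) = -0.088.

-0.088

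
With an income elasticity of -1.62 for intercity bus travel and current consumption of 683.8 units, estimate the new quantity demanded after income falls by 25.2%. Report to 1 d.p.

963.0

%ΔQ ≈ η × %ΔI = -1.62 × (-25.2%) = 40.824%.
New Q ≈ 683.8 × (1 + 0.40824) = 963.0.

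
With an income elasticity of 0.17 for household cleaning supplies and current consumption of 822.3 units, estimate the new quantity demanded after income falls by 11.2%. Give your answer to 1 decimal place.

806.6

%ΔQ ≈ η × %ΔI = 0.17 × (-11.2%) = -1.904%.
New Q ≈ 822.3 × (1 − 0.01904) = 806.6.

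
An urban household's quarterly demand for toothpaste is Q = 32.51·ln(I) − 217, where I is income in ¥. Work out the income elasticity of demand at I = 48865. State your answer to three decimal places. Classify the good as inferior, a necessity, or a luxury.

0.243 (necessity)

At I = 48865: Q = 134.005.
dQ/dI = 32.51/I = 0.000665302 at this income.
η = (dQ/dI)·(I/Q) = 0.000665302 × (48865/134.005) = 0.243.
Since 0 < η < 1, the good is a necessity.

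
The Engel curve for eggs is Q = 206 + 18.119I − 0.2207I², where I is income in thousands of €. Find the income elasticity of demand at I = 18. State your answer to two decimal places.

At I = 18: Q = 460.6352.
dQ/dI = 18.119 − 0.4414I = 10.17380.
η = (dQ/dI)·(I/Q) = 10.17380 × (18/460.6352) = 0.40.

0.40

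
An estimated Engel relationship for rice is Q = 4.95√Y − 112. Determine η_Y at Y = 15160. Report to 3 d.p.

At Y = 15160: Q = 497.473.
dQ/dY = 4.95/(2√Y) = 0.0201014 at this income.
η = (dQ/dY)·(Y/Q) = 0.0201014 × (15160/497.473) = 0.613.

0.613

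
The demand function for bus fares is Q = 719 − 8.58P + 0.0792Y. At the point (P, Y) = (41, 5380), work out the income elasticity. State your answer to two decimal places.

0.54

At P = 41, Y = 5380: Q = 793.316.
Holding P constant, ∂Q/∂Y = 0.0792.
η_Y = (∂Q/∂Y)·(Y/Q) = 0.0792 × (5380/793.316) = 0.54.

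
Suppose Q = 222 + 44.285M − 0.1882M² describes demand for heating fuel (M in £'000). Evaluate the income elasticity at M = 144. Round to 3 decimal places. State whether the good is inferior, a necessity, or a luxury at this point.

-0.530 (inferior good)

At M = 144: Q = 2696.5248.
dQ/dM = 44.285 − 0.3764M = -9.91660.
η = (dQ/dM)·(M/Q) = -9.91660 × (144/2696.5248) = -0.530.
η < 0 ⇒ inferior good.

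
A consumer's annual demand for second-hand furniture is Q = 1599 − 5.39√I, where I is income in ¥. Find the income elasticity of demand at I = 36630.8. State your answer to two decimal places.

-0.91

At I = 36630.8: Q = 567.398.
dQ/dI = -5.39/(2√I) = -0.0140811 at this income.
η = (dQ/dI)·(I/Q) = -0.0140811 × (36630.8/567.398) = -0.91.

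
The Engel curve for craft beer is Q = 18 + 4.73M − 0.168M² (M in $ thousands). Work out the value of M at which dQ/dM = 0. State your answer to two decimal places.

14.08

dQ/dM = 4.73 − 0.336M.
The good is inferior where dQ/dM < 0. Setting dQ/dM = 0 gives M = 4.73 / 0.336 = 14.08.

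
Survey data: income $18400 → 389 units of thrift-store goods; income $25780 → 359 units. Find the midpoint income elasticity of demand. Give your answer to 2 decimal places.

-0.24

ΔQ = 359 − 389 = -30; midpoint Q̄ = (389 + 359)/2 = 374.
ΔI = 25780 − 18400 = 7380; midpoint Ī = (18400 + 25780)/2 = 22090.
η = (ΔQ/Q̄) ÷ (ΔI/Ī) = (-30/374) ÷ (7380/22090) = -0.24.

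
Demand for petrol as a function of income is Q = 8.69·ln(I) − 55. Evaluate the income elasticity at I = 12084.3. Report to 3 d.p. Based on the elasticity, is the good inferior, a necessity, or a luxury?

At I = 12084.3: Q = 26.683.
dQ/dI = 8.69/I = 0.000719115 at this income.
η = (dQ/dI)·(I/Q) = 0.000719115 × (12084.3/26.683) = 0.326.
Since 0 < η < 1, the good is a necessity.

0.326 (necessity)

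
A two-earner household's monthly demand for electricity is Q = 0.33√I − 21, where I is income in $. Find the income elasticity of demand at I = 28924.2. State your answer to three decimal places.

At I = 28924.2: Q = 35.123.
dQ/dI = 0.33/(2√I) = 0.000970182 at this income.
η = (dQ/dI)·(I/Q) = 0.000970182 × (28924.2/35.123) = 0.799.

0.799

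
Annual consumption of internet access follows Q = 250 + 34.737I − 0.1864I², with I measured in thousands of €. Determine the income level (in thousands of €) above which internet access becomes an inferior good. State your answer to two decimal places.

93.18

dQ/dI = 34.737 − 0.3728I.
The good is inferior where dQ/dI < 0. Setting dQ/dI = 0 gives I = 34.737 / 0.3728 = 93.18.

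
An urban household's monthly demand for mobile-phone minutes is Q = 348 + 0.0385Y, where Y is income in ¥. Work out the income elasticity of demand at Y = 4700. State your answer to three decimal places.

At Y = 4700: Q = 528.950.
dQ/dY = 0.0385.
η = (dQ/dY)·(Y/Q) = 0.0385 × (4700/528.950) = 0.342.

0.342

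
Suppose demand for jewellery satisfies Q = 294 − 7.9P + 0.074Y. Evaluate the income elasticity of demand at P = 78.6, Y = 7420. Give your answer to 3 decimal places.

At P = 78.6, Y = 7420: Q = 222.140.
Holding P constant, ∂Q/∂Y = 0.074.
η_Y = (∂Q/∂Y)·(Y/Q) = 0.074 × (7420/222.140) = 2.472.

2.472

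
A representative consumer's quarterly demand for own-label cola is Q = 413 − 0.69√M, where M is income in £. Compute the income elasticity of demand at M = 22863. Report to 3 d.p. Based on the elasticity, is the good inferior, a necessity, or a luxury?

At M = 22863: Q = 308.668.
dQ/dM = -0.69/(2√M) = -0.00228167 at this income.
η = (dQ/dM)·(M/Q) = -0.00228167 × (22863/308.668) = -0.169.
Since η < 0, the good is an inferior good.

-0.169 (inferior good)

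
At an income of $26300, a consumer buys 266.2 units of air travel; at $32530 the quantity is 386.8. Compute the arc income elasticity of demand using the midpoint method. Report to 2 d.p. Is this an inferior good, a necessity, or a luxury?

1.74 (luxury)

ΔQ = 386.8 − 266.2 = 120.6; midpoint Q̄ = (266.2 + 386.8)/2 = 326.5.
ΔI = 32530 − 26300 = 6230; midpoint Ī = (26300 + 32530)/2 = 29415.
η = (ΔQ/Q̄) ÷ (ΔI/Ī) = (120.6/326.5) ÷ (6230/29415) = 1.74.
η > 1 ⇒ luxury.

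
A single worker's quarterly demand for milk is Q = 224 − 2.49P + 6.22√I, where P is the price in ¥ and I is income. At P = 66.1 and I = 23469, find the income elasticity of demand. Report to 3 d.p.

At P = 66.1, I = 23469: Q = 1012.290.
Holding P constant, ∂Q/∂I = 6.22/(2√I) = 0.0203008.
η_I = (∂Q/∂I)·(I/Q) = 0.0203008 × (23469/1012.290) = 0.471.

0.471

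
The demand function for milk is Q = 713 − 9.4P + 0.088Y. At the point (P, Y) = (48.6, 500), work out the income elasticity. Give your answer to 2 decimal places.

0.15

At P = 48.6, Y = 500: Q = 300.160.
Holding P constant, ∂Q/∂Y = 0.088.
η_Y = (∂Q/∂Y)·(Y/Q) = 0.088 × (500/300.160) = 0.15.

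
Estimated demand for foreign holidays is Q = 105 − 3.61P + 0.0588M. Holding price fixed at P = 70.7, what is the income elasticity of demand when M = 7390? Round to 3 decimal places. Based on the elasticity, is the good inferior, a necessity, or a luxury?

1.528 (luxury)

At P = 70.7, M = 7390: Q = 284.305.
Holding P constant, ∂Q/∂M = 0.0588.
η_M = (∂Q/∂M)·(M/Q) = 0.0588 × (7390/284.305) = 1.528.
Since η > 1, this is a luxury.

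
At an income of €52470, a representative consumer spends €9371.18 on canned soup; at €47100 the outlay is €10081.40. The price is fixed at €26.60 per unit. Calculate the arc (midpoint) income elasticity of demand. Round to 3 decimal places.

With a constant price, Q₁ = 9371.18/26.60 = 352.300 and Q₂ = 10081.40/26.60 = 379.000 (equivalently, work directly with expenditure since P cancels).
Midpoint %ΔQ = (10081.40 − 9371.18)/9726.29 = 0.07302; midpoint %ΔI = (47100 − 52470)/49785 = -0.10786.
η = 0.07302 / -0.10786 = -0.677.

-0.677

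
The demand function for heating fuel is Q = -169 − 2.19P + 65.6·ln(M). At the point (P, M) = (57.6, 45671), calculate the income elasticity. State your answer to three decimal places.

0.161

At P = 57.6, M = 45671: Q = 408.693.
Holding P constant, ∂Q/∂M = 65.6/M = 0.00143636.
η_M = (∂Q/∂M)·(M/Q) = 0.00143636 × (45671/408.693) = 0.161.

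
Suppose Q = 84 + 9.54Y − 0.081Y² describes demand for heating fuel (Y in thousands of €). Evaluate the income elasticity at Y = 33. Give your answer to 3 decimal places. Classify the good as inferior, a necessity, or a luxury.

At Y = 33: Q = 310.6110.
dQ/dY = 9.54 − 0.162Y = 4.19400.
η = (dQ/dY)·(Y/Q) = 4.19400 × (33/310.6110) = 0.446.
0 < η < 1 ⇒ necessity.

0.446 (necessity)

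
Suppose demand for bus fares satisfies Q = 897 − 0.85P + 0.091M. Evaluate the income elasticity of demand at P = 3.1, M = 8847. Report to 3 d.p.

0.474

At P = 3.1, M = 8847: Q = 1699.442.
Holding P constant, ∂Q/∂M = 0.091.
η_M = (∂Q/∂M)·(M/Q) = 0.091 × (8847/1699.442) = 0.474.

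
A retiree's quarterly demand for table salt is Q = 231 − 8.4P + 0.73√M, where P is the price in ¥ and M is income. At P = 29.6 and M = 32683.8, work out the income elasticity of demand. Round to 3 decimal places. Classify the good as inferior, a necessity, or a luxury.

0.577 (necessity)

At P = 29.6, M = 32683.8: Q = 114.334.
Holding P constant, ∂Q/∂M = 0.73/(2√M) = 0.00201895.
η_M = (∂Q/∂M)·(M/Q) = 0.00201895 × (32683.8/114.334) = 0.577.
Since 0 < η < 1, this is a necessity.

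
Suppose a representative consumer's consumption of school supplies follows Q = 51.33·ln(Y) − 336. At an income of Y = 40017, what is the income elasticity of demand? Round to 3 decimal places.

0.247

At Y = 40017: Q = 207.947.
dQ/dY = 51.33/Y = 0.0012827 at this income.
η = (dQ/dY)·(Y/Q) = 0.0012827 × (40017/207.947) = 0.247.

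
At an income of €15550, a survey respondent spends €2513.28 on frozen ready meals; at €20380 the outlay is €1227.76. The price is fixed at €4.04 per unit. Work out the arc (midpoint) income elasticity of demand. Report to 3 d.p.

With a constant price, Q₁ = 2513.28/4.04 = 622.099 and Q₂ = 1227.76/4.04 = 303.901 (equivalently, work directly with expenditure since P cancels).
Midpoint %ΔQ = (1227.76 − 2513.28)/1870.52 = -0.68725; midpoint %ΔI = (20380 − 15550)/17965 = 0.26886.
η = -0.68725 / 0.26886 = -2.556.

-2.556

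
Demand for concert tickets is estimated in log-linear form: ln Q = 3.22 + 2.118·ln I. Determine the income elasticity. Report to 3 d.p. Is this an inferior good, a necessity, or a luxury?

2.118 (luxury)

In a log-linear demand, the coefficient on ln I is the income elasticity.
So η = 2.118.
η > 1 ⇒ luxury.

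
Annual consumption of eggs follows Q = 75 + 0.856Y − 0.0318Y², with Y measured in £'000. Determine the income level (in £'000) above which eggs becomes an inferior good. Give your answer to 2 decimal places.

13.46

dQ/dY = 0.856 − 0.0636Y.
The good is inferior where dQ/dY < 0. Setting dQ/dY = 0 gives Y = 0.856 / 0.0636 = 13.46.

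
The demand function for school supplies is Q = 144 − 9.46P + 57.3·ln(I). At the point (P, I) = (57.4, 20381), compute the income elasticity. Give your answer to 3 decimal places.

0.338

At P = 57.4, I = 20381: Q = 169.547.
Holding P constant, ∂Q/∂I = 57.3/I = 0.00281144.
η_I = (∂Q/∂I)·(I/Q) = 0.00281144 × (20381/169.547) = 0.338.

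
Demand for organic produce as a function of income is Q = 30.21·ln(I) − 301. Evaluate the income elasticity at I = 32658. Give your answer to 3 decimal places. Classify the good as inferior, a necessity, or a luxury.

At I = 32658: Q = 12.998.
dQ/dI = 30.21/I = 0.000925041 at this income.
η = (dQ/dI)·(I/Q) = 0.000925041 × (32658/12.998) = 2.324.
Since η > 1, the good is a luxury.

2.324 (luxury)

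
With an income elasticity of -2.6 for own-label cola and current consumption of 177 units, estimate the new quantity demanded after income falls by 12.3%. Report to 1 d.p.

%ΔQ ≈ η × %ΔI = -2.6 × (-12.3%) = 31.98%.
New Q ≈ 177 × (1 + 0.3198) = 233.6.

233.6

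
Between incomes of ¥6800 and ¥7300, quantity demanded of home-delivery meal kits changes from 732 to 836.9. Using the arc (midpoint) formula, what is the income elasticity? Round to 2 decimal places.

1.89

ΔQ = 836.9 − 732 = 104.9; midpoint Q̄ = (732 + 836.9)/2 = 784.45.
ΔI = 7300 − 6800 = 500; midpoint Ī = (6800 + 7300)/2 = 7050.
η = (ΔQ/Q̄) ÷ (ΔI/Ī) = (104.9/784.45) ÷ (500/7050) = 1.89.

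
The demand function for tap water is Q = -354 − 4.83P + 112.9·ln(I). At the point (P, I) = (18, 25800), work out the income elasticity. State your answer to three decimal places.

0.160

At P = 18, I = 25800: Q = 705.913.
Holding P constant, ∂Q/∂I = 112.9/I = 0.00437597.
η_I = (∂Q/∂I)·(I/Q) = 0.00437597 × (25800/705.913) = 0.160.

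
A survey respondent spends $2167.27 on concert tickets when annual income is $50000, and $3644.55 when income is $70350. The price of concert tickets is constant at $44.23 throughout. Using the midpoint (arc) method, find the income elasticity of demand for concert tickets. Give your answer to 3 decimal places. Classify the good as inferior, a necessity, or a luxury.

With a constant price, Q₁ = 2167.27/44.23 = 49.000 and Q₂ = 3644.55/44.23 = 82.400 (equivalently, work directly with expenditure since P cancels).
Midpoint %ΔQ = (3644.55 − 2167.27)/2905.91 = 0.50837; midpoint %ΔI = (70350 − 50000)/60175 = 0.33818.
η = 0.50837 / 0.33818 = 1.503.
η > 1 ⇒ luxury.

1.503 (luxury)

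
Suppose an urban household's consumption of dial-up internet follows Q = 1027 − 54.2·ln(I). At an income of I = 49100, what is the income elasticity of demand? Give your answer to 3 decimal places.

-0.123

At I = 49100: Q = 441.553.
dQ/dI = -54.2/I = -0.00110387 at this income.
η = (dQ/dI)·(I/Q) = -0.00110387 × (49100/441.553) = -0.123.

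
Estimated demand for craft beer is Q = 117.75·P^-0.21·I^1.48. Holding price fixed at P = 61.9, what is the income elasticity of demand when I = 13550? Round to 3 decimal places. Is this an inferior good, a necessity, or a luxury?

For a multiplicative demand Q = A·P^α·I^β, the income elasticity is β everywhere.
Here β = 1.48, so η = 1.480.
Since η > 1, this is a luxury.

1.480 (luxury)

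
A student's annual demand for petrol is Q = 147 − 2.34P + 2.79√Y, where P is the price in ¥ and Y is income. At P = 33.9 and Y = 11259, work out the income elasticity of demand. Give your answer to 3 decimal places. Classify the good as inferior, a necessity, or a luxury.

At P = 33.9, Y = 11259: Q = 363.717.
Holding P constant, ∂Q/∂Y = 2.79/(2√Y) = 0.0131469.
η_Y = (∂Q/∂Y)·(Y/Q) = 0.0131469 × (11259/363.717) = 0.407.
Since 0 < η < 1, this is a necessity.

0.407 (necessity)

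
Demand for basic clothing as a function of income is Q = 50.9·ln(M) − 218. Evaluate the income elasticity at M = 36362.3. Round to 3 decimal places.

At M = 36362.3: Q = 316.516.
dQ/dM = 50.9/M = 0.0013998 at this income.
η = (dQ/dM)·(M/Q) = 0.0013998 × (36362.3/316.516) = 0.161.

0.161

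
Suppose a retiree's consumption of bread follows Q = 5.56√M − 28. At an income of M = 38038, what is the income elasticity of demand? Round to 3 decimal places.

0.513

At M = 38038: Q = 1056.385.
dQ/dM = 5.56/(2√M) = 0.014254 at this income.
η = (dQ/dM)·(M/Q) = 0.014254 × (38038/1056.385) = 0.513.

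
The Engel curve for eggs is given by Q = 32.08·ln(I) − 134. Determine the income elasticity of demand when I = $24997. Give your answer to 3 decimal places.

0.168

At I = 24997: Q = 190.858.
dQ/dI = 32.08/I = 0.00128335 at this income.
η = (dQ/dI)·(I/Q) = 0.00128335 × (24997/190.858) = 0.168.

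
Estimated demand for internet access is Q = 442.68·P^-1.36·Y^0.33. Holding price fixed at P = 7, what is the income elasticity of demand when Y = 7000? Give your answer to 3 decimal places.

0.330

For a multiplicative demand Q = A·P^α·Y^β, the income elasticity is β everywhere.
Here β = 0.33, so η = 0.330.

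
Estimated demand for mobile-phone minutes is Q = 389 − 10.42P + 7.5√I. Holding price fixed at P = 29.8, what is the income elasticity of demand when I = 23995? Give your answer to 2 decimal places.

0.47

At P = 29.8, I = 23995: Q = 1240.258.
Holding P constant, ∂Q/∂I = 7.5/(2√I) = 0.0242087.
η_I = (∂Q/∂I)·(I/Q) = 0.0242087 × (23995/1240.258) = 0.47.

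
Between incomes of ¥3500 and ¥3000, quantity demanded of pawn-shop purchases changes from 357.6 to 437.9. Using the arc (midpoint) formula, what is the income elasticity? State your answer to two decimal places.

ΔQ = 437.9 − 357.6 = 80.3; midpoint Q̄ = (357.6 + 437.9)/2 = 397.75.
ΔI = 3000 − 3500 = -500; midpoint Ī = (3500 + 3000)/2 = 3250.
η = (ΔQ/Q̄) ÷ (ΔI/Ī) = (80.3/397.75) ÷ (-500/3250) = -1.31.

-1.31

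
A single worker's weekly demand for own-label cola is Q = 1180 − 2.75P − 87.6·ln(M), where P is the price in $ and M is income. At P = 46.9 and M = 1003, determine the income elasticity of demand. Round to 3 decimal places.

-0.197

At P = 46.9, M = 1003: Q = 445.643.
Holding P constant, ∂Q/∂M = -87.6/M = -0.087338.
η_M = (∂Q/∂M)·(M/Q) = -0.087338 × (1003/445.643) = -0.197.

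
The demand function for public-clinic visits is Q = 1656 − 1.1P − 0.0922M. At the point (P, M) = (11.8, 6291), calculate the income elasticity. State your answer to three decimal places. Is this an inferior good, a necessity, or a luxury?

-0.546 (inferior good)

At P = 11.8, M = 6291: Q = 1062.990.
Holding P constant, ∂Q/∂M = −0.0922.
η_M = (∂Q/∂M)·(M/Q) = -0.0922 × (6291/1062.990) = -0.546.
Since η < 0, this is an inferior good.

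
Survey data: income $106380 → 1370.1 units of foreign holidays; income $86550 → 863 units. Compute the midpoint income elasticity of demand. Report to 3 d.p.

ΔQ = 863 − 1370.1 = -507.1; midpoint Q̄ = (1370.1 + 863)/2 = 1116.55.
ΔI = 86550 − 106380 = -19830; midpoint Ī = (106380 + 86550)/2 = 96465.
η = (ΔQ/Q̄) ÷ (ΔI/Ī) = (-507.1/1116.55) ÷ (-19830/96465) = 2.209.

2.209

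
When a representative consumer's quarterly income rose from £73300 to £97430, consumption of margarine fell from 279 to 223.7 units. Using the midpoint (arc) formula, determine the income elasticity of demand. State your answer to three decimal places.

ΔQ = 223.7 − 279 = -55.3; midpoint Q̄ = (279 + 223.7)/2 = 251.35.
ΔI = 97430 − 73300 = 24130; midpoint Ī = (73300 + 97430)/2 = 85365.
η = (ΔQ/Q̄) ÷ (ΔI/Ī) = (-55.3/251.35) ÷ (24130/85365) = -0.778.

-0.778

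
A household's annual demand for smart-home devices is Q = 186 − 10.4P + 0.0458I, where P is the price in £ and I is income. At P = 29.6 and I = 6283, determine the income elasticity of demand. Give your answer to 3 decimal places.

1.734

At P = 29.6, I = 6283: Q = 165.921.
Holding P constant, ∂Q/∂I = 0.0458.
η_I = (∂Q/∂I)·(I/Q) = 0.0458 × (6283/165.921) = 1.734.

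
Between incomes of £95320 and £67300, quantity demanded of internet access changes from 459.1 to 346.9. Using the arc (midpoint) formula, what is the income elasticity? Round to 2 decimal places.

0.81

ΔQ = 346.9 − 459.1 = -112.2; midpoint Q̄ = (459.1 + 346.9)/2 = 403.
ΔI = 67300 − 95320 = -28020; midpoint Ī = (95320 + 67300)/2 = 81310.
η = (ΔQ/Q̄) ÷ (ΔI/Ī) = (-112.2/403) ÷ (-28020/81310) = 0.81.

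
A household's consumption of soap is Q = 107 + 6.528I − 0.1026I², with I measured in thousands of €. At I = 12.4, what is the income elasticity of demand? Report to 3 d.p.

At I = 12.4: Q = 172.1714.
dQ/dI = 6.528 − 0.2052I = 3.98352.
η = (dQ/dI)·(I/Q) = 3.98352 × (12.4/172.1714) = 0.287.

0.287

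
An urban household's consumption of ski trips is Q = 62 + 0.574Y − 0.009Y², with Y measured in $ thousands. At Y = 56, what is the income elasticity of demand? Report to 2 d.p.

-0.37

At Y = 56: Q = 65.9200.
dQ/dY = 0.574 − 0.018Y = -0.43400.
η = (dQ/dY)·(Y/Q) = -0.43400 × (56/65.9200) = -0.37.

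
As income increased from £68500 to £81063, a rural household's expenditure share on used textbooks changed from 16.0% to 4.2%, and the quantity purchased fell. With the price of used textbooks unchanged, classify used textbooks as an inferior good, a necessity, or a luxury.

inferior good

Quantity demanded falls as income rises, so η < 0.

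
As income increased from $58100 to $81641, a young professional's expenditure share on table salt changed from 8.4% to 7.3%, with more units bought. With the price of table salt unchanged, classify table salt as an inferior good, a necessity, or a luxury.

necessity

Quantity rises but the budget share falls as income rises, so 0 < η < 1.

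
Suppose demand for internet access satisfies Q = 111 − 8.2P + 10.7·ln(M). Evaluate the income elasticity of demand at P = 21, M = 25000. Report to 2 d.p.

At P = 21, M = 25000: Q = 47.155.
Holding P constant, ∂Q/∂M = 10.7/M = 0.000428.
η_M = (∂Q/∂M)·(M/Q) = 0.000428 × (25000/47.155) = 0.23.

0.23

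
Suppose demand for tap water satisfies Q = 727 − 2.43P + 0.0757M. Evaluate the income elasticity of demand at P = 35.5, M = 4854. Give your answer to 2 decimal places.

0.36

At P = 35.5, M = 4854: Q = 1008.183.
Holding P constant, ∂Q/∂M = 0.0757.
η_M = (∂Q/∂M)·(M/Q) = 0.0757 × (4854/1008.183) = 0.36.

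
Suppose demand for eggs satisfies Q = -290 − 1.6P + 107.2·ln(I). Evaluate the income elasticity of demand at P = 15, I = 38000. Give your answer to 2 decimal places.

At P = 15, I = 38000: Q = 816.461.
Holding P constant, ∂Q/∂I = 107.2/I = 0.00282105.
η_I = (∂Q/∂I)·(I/Q) = 0.00282105 × (38000/816.461) = 0.13.

0.13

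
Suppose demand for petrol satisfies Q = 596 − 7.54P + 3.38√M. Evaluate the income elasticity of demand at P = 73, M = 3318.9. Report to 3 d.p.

At P = 73, M = 3318.9: Q = 240.301.
Holding P constant, ∂Q/∂M = 3.38/(2√M) = 0.0293352.
η_M = (∂Q/∂M)·(M/Q) = 0.0293352 × (3318.9/240.301) = 0.405.

0.405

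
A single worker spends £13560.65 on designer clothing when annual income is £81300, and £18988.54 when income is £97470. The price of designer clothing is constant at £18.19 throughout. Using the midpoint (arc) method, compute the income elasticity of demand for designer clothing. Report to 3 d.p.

With a constant price, Q₁ = 13560.65/18.19 = 745.500 and Q₂ = 18988.54/18.19 = 1043.900 (equivalently, work directly with expenditure since P cancels).
Midpoint %ΔQ = (18988.54 − 13560.65)/16274.60 = 0.33352; midpoint %ΔI = (97470 − 81300)/89385 = 0.18090.
η = 0.33352 / 0.18090 = 1.844.

1.844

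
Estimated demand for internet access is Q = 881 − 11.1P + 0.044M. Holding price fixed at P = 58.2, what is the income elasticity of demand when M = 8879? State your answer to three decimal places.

0.624

At P = 58.2, M = 8879: Q = 625.656.
Holding P constant, ∂Q/∂M = 0.044.
η_M = (∂Q/∂M)·(M/Q) = 0.044 × (8879/625.656) = 0.624.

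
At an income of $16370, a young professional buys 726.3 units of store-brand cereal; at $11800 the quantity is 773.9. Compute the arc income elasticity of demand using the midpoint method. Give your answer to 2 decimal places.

ΔQ = 773.9 − 726.3 = 47.6; midpoint Q̄ = (726.3 + 773.9)/2 = 750.1.
ΔI = 11800 − 16370 = -4570; midpoint Ī = (16370 + 11800)/2 = 14085.
η = (ΔQ/Q̄) ÷ (ΔI/Ī) = (47.6/750.1) ÷ (-4570/14085) = -0.20.

-0.20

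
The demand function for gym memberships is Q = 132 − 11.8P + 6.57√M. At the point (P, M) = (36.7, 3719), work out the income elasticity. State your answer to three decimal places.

2.011

At P = 36.7, M = 3719: Q = 99.602.
Holding P constant, ∂Q/∂M = 6.57/(2√M) = 0.0538669.
η_M = (∂Q/∂M)·(M/Q) = 0.0538669 × (3719/99.602) = 2.011.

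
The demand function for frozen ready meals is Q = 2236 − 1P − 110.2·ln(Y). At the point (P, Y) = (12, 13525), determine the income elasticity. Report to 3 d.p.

At P = 12, Y = 13525: Q = 1175.745.
Holding P constant, ∂Q/∂Y = -110.2/Y = -0.00814787.
η_Y = (∂Q/∂Y)·(Y/Q) = -0.00814787 × (13525/1175.745) = -0.094.

-0.094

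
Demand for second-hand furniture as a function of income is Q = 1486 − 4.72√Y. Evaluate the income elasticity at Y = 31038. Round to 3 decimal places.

-0.635

At Y = 31038: Q = 654.449.
dQ/dY = -4.72/(2√Y) = -0.0133957 at this income.
η = (dQ/dY)·(Y/Q) = -0.0133957 × (31038/654.449) = -0.635.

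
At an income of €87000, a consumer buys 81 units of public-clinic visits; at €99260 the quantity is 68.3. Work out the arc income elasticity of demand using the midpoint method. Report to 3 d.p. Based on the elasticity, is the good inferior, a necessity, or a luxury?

-1.292 (inferior good)

ΔQ = 68.3 − 81 = -12.7; midpoint Q̄ = (81 + 68.3)/2 = 74.65.
ΔI = 99260 − 87000 = 12260; midpoint Ī = (87000 + 99260)/2 = 93130.
η = (ΔQ/Q̄) ÷ (ΔI/Ī) = (-12.7/74.65) ÷ (12260/93130) = -1.292.
η < 0 ⇒ inferior good.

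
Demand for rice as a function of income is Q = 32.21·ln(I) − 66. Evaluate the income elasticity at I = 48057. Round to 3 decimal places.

At I = 48057: Q = 281.228.
dQ/dI = 32.21/I = 0.000670246 at this income.
η = (dQ/dI)·(I/Q) = 0.000670246 × (48057/281.228) = 0.115.

0.115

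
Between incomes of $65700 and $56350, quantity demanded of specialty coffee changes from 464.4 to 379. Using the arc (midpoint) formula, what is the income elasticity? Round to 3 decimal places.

1.322

ΔQ = 379 − 464.4 = -85.4; midpoint Q̄ = (464.4 + 379)/2 = 421.7.
ΔI = 56350 − 65700 = -9350; midpoint Ī = (65700 + 56350)/2 = 61025.
η = (ΔQ/Q̄) ÷ (ΔI/Ī) = (-85.4/421.7) ÷ (-9350/61025) = 1.322.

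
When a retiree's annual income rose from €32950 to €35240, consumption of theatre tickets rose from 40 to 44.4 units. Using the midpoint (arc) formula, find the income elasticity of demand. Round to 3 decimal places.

1.552

ΔQ = 44.4 − 40 = 4.4; midpoint Q̄ = (40 + 44.4)/2 = 42.2.
ΔI = 35240 − 32950 = 2290; midpoint Ī = (32950 + 35240)/2 = 34095.
η = (ΔQ/Q̄) ÷ (ΔI/Ī) = (4.4/42.2) ÷ (2290/34095) = 1.552.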